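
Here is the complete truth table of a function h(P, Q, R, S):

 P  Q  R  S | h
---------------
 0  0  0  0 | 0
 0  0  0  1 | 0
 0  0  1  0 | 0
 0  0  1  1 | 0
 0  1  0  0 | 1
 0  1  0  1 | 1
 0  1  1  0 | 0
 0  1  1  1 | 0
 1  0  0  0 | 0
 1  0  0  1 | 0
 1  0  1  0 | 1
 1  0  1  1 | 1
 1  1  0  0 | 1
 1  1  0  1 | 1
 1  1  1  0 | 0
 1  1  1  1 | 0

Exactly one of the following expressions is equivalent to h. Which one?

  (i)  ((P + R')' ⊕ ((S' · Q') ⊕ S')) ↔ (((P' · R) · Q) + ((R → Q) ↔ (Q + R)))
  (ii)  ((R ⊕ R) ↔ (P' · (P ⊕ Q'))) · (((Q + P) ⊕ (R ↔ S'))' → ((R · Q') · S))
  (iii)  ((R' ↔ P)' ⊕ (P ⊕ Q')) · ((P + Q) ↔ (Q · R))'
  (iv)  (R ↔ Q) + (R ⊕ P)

(i) disagrees with h on (0,0,0,0) (formula → 1, table → 0); rule it out.
(ii) disagrees with h on (0,1,0,1) (formula → 0, table → 1); rule it out.
(iv) disagrees with h on (0,0,0,0) (formula → 1, table → 0); rule it out.
Only (iii) survives; checking it on all 16 rows confirms it matches h.

iii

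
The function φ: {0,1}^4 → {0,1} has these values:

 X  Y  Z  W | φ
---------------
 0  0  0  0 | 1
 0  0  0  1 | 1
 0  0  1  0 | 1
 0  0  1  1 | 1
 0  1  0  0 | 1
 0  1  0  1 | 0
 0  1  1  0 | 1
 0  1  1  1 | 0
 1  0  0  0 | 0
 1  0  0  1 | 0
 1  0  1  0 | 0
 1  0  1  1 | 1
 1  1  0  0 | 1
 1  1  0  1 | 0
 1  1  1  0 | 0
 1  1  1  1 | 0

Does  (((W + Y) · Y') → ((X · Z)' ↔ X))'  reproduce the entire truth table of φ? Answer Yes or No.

No

Test each input against both φ and the formula:
  X=0, Y=0, Z=0, W=0: formula gives 0, but φ = 1 ✗
A single disagreement suffices: at (0,0,0,0) they differ, so the formula does not compute φ.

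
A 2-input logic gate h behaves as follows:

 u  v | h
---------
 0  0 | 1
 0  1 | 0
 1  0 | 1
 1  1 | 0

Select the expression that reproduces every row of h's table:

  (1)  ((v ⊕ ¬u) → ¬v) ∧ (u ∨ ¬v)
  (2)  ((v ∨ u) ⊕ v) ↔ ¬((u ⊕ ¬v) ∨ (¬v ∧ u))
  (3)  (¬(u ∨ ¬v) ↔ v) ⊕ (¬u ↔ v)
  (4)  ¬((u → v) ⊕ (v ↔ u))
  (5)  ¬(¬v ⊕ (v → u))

1

(2) disagrees with h on (1,0) (formula → 0, table → 1); rule it out.
(3) disagrees with h on (1,0) (formula → 0, table → 1); rule it out.
(4) disagrees with h on (1,1) (formula → 1, table → 0); rule it out.
(5) disagrees with h on (0,1) (formula → 1, table → 0); rule it out.
Only (1) survives; checking it on all 4 rows confirms it matches h.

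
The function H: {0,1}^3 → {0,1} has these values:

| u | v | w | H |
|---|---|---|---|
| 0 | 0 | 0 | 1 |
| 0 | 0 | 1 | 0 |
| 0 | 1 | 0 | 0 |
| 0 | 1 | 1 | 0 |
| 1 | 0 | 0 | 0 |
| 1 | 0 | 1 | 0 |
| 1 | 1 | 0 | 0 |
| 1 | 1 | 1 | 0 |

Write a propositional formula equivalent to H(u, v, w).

H(u, v, w) = ~((u | v) | w)

The output is 1 only when every input is 0 — NOR of all inputs.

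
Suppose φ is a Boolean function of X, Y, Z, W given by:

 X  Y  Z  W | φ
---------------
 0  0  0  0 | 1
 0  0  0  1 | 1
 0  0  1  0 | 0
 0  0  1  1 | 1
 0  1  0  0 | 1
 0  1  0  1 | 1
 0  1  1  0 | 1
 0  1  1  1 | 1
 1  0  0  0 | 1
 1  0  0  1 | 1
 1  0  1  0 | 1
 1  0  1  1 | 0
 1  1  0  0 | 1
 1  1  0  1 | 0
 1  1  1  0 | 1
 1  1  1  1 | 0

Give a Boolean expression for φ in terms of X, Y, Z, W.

φ(X, Y, Z, W) = ((((((X' · Y') · Z) · W') + (((X · Y') · Z) · W)) + (((X · Y) · Z') · W)) + (((X · Y) · Z) · W))'

φ is 0 on only 4 rows — (0,0,1,0), (1,0,1,1), (1,1,0,1), (1,1,1,1). Writing each as a minterm (¬X·¬Y·Z·¬W, X·¬Y·Z·W, X·Y·¬Z·W, X·Y·Z·W) and OR-ing them characterizes exactly where φ=0, so φ is the negation of that disjunction.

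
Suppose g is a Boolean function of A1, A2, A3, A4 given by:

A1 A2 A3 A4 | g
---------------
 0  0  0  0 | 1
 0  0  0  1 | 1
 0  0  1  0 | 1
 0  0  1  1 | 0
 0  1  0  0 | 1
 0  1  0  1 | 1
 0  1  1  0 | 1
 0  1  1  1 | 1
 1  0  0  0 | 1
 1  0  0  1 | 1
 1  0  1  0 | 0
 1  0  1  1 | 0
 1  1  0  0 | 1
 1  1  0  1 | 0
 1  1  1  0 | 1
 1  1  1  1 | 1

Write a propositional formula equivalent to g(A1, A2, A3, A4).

g is 0 on only 4 rows — (0,0,1,1), (1,0,1,0), (1,0,1,1), (1,1,0,1). Writing each as a minterm (¬A1·¬A2·A3·A4, A1·¬A2·A3·¬A4, A1·¬A2·A3·A4, A1·A2·¬A3·A4) and OR-ing them characterizes exactly where g=0, so g is the negation of that disjunction.

g(A1, A2, A3, A4) = not ((((((not A1 and not A2) and A3) and A4) or (((A1 and not A2) and A3) and not A4)) or (((A1 and not A2) and A3) and A4)) or (((A1 and A2) and not A3) and A4))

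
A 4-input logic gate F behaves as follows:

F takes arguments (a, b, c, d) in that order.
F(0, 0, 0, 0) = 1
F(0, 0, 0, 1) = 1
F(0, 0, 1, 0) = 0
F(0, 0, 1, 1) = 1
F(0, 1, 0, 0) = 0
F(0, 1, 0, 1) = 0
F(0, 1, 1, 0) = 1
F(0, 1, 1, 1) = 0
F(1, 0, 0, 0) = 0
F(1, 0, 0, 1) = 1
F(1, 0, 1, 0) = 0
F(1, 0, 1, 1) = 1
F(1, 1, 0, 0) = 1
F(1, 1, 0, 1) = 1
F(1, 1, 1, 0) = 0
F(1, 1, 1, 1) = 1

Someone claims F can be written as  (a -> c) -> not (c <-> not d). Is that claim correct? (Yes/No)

Test each input against both F and the formula:
  a=0, b=0, c=0, d=0: formula gives 1, F = 1 ✓
  a=0, b=0, c=0, d=1: formula gives 0, but F = 1 ✗
Since they disagree at (0,0,0,1), the expression is not a correct formula for F.

No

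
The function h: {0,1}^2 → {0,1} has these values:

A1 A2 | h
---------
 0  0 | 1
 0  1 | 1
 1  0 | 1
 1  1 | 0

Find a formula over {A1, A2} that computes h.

h(A1, A2) = ~(A1 & A2)

The output is 0 only when every input is 1 — NAND of all inputs.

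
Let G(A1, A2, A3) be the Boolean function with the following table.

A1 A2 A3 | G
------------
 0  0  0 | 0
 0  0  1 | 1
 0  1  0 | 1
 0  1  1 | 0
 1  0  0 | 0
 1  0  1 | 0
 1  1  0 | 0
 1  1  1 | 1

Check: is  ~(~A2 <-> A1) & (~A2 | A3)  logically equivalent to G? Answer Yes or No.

No

Check the formula against G row by row:
  A1=0, A2=0, A3=0: formula gives 1, but G = 0 ✗
A single disagreement suffices: at (0,0,0) they differ, so the formula does not compute G.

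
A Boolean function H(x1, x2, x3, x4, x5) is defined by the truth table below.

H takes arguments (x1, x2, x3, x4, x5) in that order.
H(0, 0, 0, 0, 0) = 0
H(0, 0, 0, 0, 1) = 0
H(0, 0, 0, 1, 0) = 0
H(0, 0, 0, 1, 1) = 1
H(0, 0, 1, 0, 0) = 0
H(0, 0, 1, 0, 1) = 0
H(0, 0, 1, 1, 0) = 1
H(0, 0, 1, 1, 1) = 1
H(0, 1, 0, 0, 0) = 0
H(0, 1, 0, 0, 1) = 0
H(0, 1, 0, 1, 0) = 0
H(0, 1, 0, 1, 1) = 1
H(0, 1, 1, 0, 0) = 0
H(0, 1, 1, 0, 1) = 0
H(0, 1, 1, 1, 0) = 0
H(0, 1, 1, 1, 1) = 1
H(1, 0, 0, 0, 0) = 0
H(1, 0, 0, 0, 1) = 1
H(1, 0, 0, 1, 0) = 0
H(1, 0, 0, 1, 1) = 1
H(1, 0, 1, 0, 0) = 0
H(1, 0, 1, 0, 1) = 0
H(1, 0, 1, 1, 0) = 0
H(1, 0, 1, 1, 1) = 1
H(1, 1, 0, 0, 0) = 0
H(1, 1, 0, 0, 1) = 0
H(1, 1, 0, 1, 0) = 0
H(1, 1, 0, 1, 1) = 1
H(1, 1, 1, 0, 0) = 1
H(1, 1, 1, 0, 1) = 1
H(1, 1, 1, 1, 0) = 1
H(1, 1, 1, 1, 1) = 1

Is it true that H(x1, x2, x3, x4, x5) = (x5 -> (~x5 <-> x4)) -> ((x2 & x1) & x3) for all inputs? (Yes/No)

No

Test each input against both H and the formula:
  x1=0, x2=0, x3=0, x4=0, x5=0: formula gives 0, H = 0 ✓
  x1=0, x2=0, x3=0, x4=0, x5=1: formula gives 0, H = 0 ✓
  x1=0, x2=0, x3=0, x4=1, x5=0: formula gives 0, H = 0 ✓
  x1=0, x2=0, x3=0, x4=1, x5=1: formula gives 1, H = 1 ✓
  …
  x1=0, x2=0, x3=1, x4=1, x5=0: formula gives 0, but H = 1 ✗
Row (0,0,1,1,0) is a counterexample, so the formula is not equivalent to H.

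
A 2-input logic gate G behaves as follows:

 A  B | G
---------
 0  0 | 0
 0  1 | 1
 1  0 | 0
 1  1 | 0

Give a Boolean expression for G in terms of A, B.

1 only at (0,1): NOT A AND B.

G(A, B) = ¬A ∧ B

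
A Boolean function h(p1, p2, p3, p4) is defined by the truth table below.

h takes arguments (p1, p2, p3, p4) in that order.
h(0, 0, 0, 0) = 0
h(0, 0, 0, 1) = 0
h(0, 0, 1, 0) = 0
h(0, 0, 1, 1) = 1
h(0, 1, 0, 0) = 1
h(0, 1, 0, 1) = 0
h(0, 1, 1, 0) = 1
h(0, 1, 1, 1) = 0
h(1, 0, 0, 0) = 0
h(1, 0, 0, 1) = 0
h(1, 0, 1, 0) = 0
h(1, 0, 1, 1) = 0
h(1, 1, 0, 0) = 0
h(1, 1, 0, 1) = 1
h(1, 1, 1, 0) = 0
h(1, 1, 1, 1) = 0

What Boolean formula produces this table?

h=1 on 4 inputs: (0,0,1,1), (0,1,0,0), (0,1,1,0), (1,1,0,1). Reading each as a conjunction of literals (¬p1·¬p2·p3·p4, ¬p1·p2·¬p3·¬p4, ¬p1·p2·p3·¬p4, p1·p2·¬p3·p4) and taking the OR gives the canonical DNF.

h(p1, p2, p3, p4) = (((((NOT p1 AND NOT p2) AND p3) AND p4) OR (((NOT p1 AND p2) AND NOT p3) AND NOT p4)) OR (((NOT p1 AND p2) AND p3) AND NOT p4)) OR (((p1 AND p2) AND NOT p3) AND p4)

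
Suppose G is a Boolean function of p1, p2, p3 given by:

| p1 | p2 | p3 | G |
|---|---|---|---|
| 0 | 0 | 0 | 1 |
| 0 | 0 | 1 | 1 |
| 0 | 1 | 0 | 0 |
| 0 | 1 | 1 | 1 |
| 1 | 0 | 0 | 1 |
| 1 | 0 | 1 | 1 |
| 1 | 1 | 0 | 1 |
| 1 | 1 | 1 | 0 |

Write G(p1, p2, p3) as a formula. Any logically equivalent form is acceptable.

G(p1, p2, p3) = not (((not p1 and p2) and not p3) or ((p1 and p2) and p3))

G is 0 on only 2 rows — (0,1,0), (1,1,1). Writing each as a minterm (¬p1·p2·¬p3, p1·p2·p3) and OR-ing them characterizes exactly where G=0, so G is the negation of that disjunction.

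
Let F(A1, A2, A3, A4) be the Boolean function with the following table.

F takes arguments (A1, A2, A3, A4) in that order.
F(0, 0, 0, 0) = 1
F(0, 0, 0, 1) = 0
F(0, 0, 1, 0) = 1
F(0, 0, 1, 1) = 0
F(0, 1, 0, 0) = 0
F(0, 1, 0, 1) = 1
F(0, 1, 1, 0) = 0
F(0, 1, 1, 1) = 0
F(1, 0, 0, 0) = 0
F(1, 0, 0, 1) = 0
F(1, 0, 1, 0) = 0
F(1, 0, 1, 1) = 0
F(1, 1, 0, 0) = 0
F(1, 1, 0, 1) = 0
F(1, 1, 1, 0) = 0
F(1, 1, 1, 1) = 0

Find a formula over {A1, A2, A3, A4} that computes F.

F=1 on 3 inputs: (0,0,0,0), (0,0,1,0), (0,1,0,1). Reading each as a conjunction of literals (¬A1·¬A2·¬A3·¬A4, ¬A1·¬A2·A3·¬A4, ¬A1·A2·¬A3·A4) and taking the OR gives the canonical DNF.

F(A1, A2, A3, A4) = ((((not A1 and not A2) and not A3) and not A4) or (((not A1 and not A2) and A3) and not A4)) or (((not A1 and A2) and not A3) and A4)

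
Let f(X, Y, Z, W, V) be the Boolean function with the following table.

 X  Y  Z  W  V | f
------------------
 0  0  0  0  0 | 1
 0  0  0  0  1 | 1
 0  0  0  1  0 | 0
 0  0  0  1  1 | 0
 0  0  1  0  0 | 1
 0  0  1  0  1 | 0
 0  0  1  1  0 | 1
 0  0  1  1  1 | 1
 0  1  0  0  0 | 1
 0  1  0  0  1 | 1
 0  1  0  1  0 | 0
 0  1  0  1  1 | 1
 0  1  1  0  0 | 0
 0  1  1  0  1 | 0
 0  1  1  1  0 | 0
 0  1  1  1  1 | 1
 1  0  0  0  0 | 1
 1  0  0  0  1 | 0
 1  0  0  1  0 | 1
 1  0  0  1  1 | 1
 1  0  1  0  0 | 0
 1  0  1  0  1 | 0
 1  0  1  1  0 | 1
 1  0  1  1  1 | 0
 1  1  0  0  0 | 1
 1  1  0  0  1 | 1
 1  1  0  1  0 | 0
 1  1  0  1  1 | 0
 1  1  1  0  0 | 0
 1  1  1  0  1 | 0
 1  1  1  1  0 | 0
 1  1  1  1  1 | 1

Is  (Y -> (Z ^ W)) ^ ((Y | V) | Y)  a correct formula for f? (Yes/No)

No

Test each input against both f and the formula:
  X=0, Y=0, Z=0, W=0, V=0: formula gives 1, f = 1 ✓
  X=0, Y=0, Z=0, W=0, V=1: formula gives 0, but f = 1 ✗
Row (0,0,0,0,1) is a counterexample, so the formula is not equivalent to f.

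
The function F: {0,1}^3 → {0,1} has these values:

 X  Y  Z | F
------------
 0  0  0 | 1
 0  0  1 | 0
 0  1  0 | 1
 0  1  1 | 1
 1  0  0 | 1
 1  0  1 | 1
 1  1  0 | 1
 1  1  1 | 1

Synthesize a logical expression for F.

F(X, Y, Z) = ((X' · Y') · Z)'

Only row (0,0,1) gives 0. So F is 1 everywhere except there — the complement of the minterm ¬X·¬Y·Z.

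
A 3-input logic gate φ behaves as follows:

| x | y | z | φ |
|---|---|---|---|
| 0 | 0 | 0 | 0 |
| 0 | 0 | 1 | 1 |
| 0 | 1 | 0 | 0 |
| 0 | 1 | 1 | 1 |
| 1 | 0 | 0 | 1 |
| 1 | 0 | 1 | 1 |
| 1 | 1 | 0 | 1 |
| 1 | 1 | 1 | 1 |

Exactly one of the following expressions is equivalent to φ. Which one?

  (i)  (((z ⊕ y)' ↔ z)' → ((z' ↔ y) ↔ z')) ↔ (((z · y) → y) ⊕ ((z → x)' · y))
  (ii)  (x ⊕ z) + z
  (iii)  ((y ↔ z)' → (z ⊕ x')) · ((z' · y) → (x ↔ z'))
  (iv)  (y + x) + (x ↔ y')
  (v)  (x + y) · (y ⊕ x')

(i) fails at (0,0,1): the formula yields 0, φ is 1.
(iii) fails at (0,0,0): the formula yields 1, φ is 0.
(iv) fails at (0,0,1): the formula yields 0, φ is 1.
(v) fails at (0,0,1): the formula yields 0, φ is 1.
That leaves (ii). Evaluating it on every row reproduces the table of φ exactly.

ii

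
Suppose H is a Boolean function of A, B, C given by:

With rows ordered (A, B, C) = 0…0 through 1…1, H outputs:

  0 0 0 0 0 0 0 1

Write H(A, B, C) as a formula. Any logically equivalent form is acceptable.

The output is 1 only when every input is 1 — the AND of all inputs.

H(A, B, C) = (A & B) & C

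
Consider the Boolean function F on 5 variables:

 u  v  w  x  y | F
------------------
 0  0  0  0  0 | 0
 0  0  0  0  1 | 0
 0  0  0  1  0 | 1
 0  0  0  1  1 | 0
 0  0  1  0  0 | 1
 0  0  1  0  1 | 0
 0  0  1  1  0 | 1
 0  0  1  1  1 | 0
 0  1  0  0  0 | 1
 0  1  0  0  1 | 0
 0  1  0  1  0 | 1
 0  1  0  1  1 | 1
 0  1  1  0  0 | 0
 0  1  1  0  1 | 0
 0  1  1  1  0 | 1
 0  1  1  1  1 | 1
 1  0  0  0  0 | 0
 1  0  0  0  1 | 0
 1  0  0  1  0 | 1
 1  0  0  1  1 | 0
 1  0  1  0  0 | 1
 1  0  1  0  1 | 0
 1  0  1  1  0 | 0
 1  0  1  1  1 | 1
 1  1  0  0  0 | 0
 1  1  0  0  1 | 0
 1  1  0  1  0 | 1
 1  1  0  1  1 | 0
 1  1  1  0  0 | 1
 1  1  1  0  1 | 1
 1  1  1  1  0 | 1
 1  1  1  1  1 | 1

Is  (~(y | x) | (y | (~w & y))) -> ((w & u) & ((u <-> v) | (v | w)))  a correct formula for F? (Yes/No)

No

Test each input against both F and the formula:
  u=0, v=0, w=0, x=0, y=0: formula gives 0, F = 0 ✓
  u=0, v=0, w=0, x=0, y=1: formula gives 0, F = 0 ✓
  u=0, v=0, w=0, x=1, y=0: formula gives 1, F = 1 ✓
  u=0, v=0, w=0, x=1, y=1: formula gives 0, F = 0 ✓
  u=0, v=0, w=1, x=0, y=0: formula gives 0, but F = 1 ✗
Row (0,0,1,0,0) is a counterexample, so the formula is not equivalent to F.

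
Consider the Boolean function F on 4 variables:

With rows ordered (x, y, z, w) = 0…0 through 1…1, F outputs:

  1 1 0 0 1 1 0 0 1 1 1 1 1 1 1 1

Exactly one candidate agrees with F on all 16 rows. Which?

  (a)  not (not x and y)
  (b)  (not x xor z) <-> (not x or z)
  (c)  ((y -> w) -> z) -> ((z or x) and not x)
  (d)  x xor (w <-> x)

b

(a) fails at (0,0,1,0): the formula yields 1, F is 0.
(c) fails at (0,0,1,0): the formula yields 1, F is 0.
(d) fails at (0,0,0,1): the formula yields 0, F is 1.
That leaves (b). Evaluating it on every row reproduces the table of F exactly.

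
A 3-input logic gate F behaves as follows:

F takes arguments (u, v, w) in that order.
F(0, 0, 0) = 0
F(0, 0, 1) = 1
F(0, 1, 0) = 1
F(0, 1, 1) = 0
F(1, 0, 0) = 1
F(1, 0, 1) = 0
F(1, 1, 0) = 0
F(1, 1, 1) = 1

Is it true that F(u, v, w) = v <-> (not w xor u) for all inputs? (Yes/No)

Yes

Check the formula against F row by row:
  u=0, v=0, w=0: formula gives 0, F = 0 ✓
  u=0, v=0, w=1: formula gives 1, F = 1 ✓
  u=0, v=1, w=0: formula gives 1, F = 1 ✓
  u=0, v=1, w=1: formula gives 0, F = 0 ✓
  u=1, v=0, w=0: formula gives 1, F = 1 ✓
  …and likewise for the remaining 3 rows.
No disagreement on any input; they are logically equivalent.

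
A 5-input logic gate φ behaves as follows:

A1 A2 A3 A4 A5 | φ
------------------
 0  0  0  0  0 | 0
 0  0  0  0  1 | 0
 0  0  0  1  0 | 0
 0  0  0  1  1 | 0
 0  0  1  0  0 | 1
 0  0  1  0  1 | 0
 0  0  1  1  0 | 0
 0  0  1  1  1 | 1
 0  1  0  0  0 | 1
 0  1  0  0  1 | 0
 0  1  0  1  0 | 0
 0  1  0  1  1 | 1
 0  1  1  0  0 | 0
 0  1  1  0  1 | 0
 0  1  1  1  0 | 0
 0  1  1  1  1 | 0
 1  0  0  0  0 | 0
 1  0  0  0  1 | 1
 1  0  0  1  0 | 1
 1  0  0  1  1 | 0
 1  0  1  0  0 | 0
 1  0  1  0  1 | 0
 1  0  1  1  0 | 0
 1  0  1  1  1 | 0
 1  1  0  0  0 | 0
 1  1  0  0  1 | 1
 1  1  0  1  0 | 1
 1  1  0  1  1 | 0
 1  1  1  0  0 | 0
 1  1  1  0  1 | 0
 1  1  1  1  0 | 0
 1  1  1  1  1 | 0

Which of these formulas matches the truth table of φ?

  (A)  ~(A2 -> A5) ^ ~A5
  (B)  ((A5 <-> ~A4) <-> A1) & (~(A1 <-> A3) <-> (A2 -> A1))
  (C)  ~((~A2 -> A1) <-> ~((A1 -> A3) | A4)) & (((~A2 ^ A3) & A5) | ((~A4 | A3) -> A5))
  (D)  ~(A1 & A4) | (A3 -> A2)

B

(A) fails at (0,0,0,0,0): the formula yields 1, φ is 0.
(C) fails at (0,0,1,0,0): the formula yields 0, φ is 1.
(D) fails at (0,0,0,0,0): the formula yields 1, φ is 0.
That leaves (B). Evaluating it on every row reproduces the table of φ exactly.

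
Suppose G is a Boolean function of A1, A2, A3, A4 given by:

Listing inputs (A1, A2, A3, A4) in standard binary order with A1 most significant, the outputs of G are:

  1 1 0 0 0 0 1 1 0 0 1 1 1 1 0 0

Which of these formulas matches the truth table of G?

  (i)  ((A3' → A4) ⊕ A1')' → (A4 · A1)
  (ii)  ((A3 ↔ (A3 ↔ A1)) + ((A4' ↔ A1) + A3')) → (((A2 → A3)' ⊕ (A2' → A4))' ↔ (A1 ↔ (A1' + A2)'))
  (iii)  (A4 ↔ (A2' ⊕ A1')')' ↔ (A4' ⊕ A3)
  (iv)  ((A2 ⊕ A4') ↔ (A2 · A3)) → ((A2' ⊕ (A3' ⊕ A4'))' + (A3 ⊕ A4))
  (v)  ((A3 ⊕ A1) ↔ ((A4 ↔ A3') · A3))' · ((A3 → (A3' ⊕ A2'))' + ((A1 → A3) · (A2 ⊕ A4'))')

(i) disagrees with G on (0,0,0,1) (formula → 0, table → 1); rule it out.
(ii) disagrees with G on (0,0,0,1) (formula → 0, table → 1); rule it out.
(iv) disagrees with G on (0,0,1,0) (formula → 1, table → 0); rule it out.
(v) disagrees with G on (0,0,0,0) (formula → 0, table → 1); rule it out.
Only (iii) survives; checking it on all 16 rows confirms it matches G.

iii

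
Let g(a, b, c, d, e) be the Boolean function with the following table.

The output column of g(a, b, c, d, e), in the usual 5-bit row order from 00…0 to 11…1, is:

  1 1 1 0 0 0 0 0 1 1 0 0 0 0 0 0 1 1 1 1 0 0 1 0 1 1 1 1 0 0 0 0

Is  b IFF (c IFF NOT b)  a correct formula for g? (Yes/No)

No

Evaluate b IFF (c IFF NOT b) on each row and compare to g:
  a=0, b=0, c=0, d=0, e=0: formula gives 1, g = 1 ✓
  a=0, b=0, c=0, d=0, e=1: formula gives 1, g = 1 ✓
  a=0, b=0, c=0, d=1, e=0: formula gives 1, g = 1 ✓
  a=0, b=0, c=0, d=1, e=1: formula gives 1, but g = 0 ✗
Row (0,0,0,1,1) is a counterexample, so the formula is not equivalent to g.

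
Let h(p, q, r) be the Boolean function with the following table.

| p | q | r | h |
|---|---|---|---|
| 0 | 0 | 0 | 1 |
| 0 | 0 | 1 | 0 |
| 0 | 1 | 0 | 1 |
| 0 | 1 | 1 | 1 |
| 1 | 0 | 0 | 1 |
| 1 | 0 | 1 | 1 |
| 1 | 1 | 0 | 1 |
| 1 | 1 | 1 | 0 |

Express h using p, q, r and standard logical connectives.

h(p, q, r) = not (((not p and not q) and r) or ((p and q) and r))

h is 0 on only 2 rows — (0,0,1), (1,1,1). Writing each as a minterm (¬p·¬q·r, p·q·r) and OR-ing them characterizes exactly where h=0, so h is the negation of that disjunction.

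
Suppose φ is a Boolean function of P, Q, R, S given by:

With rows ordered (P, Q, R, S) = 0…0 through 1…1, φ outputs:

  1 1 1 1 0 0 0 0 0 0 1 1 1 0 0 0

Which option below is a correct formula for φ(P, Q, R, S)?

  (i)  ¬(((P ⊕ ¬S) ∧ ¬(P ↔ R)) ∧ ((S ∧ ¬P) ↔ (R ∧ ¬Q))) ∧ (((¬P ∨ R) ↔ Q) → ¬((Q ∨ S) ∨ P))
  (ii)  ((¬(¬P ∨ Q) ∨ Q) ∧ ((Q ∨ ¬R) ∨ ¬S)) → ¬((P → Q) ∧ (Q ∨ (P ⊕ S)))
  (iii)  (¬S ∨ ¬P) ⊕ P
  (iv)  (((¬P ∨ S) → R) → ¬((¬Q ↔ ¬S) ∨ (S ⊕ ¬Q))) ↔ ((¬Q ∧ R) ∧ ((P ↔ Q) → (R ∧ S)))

(ii) disagrees with φ on (1,0,0,0) (formula → 1, table → 0); rule it out.
(iii) disagrees with φ on (0,1,0,0) (formula → 1, table → 0); rule it out.
(iv) disagrees with φ on (0,0,0,0) (formula → 0, table → 1); rule it out.
(i) is the remaining candidate, and it agrees with φ on all 16 inputs.

i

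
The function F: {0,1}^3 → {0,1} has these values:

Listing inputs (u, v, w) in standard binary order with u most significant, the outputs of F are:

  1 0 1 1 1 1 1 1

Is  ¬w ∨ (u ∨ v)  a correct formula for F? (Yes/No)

Check the formula against F row by row:
  u=0, v=0, w=0: formula gives 1, F = 1 ✓
  u=0, v=0, w=1: formula gives 0, F = 0 ✓
  u=0, v=1, w=0: formula gives 1, F = 1 ✓
  u=0, v=1, w=1: formula gives 1, F = 1 ✓
  u=1, v=0, w=0: formula gives 1, F = 1 ✓
  … (the remaining 3 rows also agree.)
No disagreement on any input; they are logically equivalent.

Yes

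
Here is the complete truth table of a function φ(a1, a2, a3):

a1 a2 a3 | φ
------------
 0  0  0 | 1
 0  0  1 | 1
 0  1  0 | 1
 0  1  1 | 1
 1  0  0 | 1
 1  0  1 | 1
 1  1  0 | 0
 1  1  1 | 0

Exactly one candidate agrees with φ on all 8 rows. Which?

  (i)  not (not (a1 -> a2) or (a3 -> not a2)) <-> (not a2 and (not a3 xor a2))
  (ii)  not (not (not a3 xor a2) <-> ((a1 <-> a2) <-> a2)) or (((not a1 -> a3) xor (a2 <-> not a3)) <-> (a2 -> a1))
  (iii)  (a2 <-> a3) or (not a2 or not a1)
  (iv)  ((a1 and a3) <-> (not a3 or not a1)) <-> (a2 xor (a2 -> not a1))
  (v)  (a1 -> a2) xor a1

v

(i): at (0,0,0) it gives 0, but φ = 1 — eliminated.
(ii): at (0,0,0) it gives 0, but φ = 1 — eliminated.
(iii): at (1,1,1) it gives 1, but φ = 0 — eliminated.
(iv): at (0,0,0) it gives 0, but φ = 1 — eliminated.
(v) is the remaining candidate, and it agrees with φ on all 8 inputs.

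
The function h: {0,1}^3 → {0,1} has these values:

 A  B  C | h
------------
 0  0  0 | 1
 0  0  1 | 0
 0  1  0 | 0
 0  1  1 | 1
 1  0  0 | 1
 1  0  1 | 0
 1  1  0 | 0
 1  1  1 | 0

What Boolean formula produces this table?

h(A, B, C) = (((NOT A AND NOT B) AND NOT C) OR ((NOT A AND B) AND C)) OR ((A AND NOT B) AND NOT C)

The 1-rows are (0,0,0), (0,1,1), (1,0,0). Each contributes one minterm — ¬A·¬B·¬C; ¬A·B·C; A·¬B·¬C — and their disjunction is a sum-of-products form of h.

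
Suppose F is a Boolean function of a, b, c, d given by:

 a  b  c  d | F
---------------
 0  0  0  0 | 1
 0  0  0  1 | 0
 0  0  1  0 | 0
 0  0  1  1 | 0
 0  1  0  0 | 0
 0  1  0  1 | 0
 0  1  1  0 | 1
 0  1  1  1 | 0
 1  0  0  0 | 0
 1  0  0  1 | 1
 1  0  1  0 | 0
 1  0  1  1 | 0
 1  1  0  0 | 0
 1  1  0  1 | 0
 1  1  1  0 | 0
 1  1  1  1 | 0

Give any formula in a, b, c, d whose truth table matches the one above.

F(a, b, c, d) = ((((NOT a AND NOT b) AND NOT c) AND NOT d) OR (((NOT a AND b) AND c) AND NOT d)) OR (((a AND NOT b) AND NOT c) AND d)

F=1 on 3 inputs: (0,0,0,0), (0,1,1,0), (1,0,0,1). Reading each as a conjunction of literals (¬a·¬b·¬c·¬d, ¬a·b·c·¬d, a·¬b·¬c·d) and taking the OR gives the canonical DNF.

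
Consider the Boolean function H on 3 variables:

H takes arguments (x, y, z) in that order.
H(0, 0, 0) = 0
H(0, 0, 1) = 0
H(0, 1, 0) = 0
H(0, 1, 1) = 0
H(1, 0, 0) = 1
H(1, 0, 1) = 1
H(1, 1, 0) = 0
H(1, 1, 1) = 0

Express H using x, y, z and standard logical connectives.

The 1-rows are (1,0,0), (1,0,1). Each contributes one minterm — x·¬y·¬z; x·¬y·z — and their disjunction is a sum-of-products form of H.

H(x, y, z) = ((x ∧ ¬y) ∧ ¬z) ∨ ((x ∧ ¬y) ∧ z)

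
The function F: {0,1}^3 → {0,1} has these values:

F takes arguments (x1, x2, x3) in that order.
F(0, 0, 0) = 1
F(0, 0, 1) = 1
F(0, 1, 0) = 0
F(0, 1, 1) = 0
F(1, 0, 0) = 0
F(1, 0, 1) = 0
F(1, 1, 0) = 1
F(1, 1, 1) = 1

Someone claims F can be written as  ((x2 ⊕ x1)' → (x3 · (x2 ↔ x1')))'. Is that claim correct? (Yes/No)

Evaluate ((x2 ⊕ x1)' → (x3 · (x2 ↔ x1')))' on each row and compare to F:
  x1=0, x2=0, x3=0: formula gives 1, F = 1 ✓
  x1=0, x2=0, x3=1: formula gives 1, F = 1 ✓
  x1=0, x2=1, x3=0: formula gives 0, F = 0 ✓
  x1=0, x2=1, x3=1: formula gives 0, F = 0 ✓
  x1=1, x2=0, x3=0: formula gives 0, F = 0 ✓
  …and likewise for the remaining 3 rows.
All 8 rows match — the expression computes F exactly.

Yes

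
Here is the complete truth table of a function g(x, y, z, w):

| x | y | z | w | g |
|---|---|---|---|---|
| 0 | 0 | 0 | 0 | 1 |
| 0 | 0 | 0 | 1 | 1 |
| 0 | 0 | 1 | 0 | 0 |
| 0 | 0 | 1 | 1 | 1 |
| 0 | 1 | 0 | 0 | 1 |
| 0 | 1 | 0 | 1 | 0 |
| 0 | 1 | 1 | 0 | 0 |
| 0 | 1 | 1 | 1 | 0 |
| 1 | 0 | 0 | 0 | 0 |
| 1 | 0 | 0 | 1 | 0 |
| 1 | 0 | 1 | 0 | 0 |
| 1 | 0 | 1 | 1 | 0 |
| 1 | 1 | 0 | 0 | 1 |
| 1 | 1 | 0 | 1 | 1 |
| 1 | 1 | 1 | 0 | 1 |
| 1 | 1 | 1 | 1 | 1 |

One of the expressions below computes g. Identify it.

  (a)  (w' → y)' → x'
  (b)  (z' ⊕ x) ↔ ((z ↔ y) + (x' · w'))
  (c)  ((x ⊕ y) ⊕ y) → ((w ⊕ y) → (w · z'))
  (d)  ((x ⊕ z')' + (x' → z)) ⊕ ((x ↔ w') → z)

b

(a) disagrees with g on (0,0,1,0) (formula → 1, table → 0); rule it out.
(c) disagrees with g on (0,0,1,0) (formula → 1, table → 0); rule it out.
(d) disagrees with g on (0,0,0,1) (formula → 0, table → 1); rule it out.
That leaves (b). Evaluating it on every row reproduces the table of g exactly.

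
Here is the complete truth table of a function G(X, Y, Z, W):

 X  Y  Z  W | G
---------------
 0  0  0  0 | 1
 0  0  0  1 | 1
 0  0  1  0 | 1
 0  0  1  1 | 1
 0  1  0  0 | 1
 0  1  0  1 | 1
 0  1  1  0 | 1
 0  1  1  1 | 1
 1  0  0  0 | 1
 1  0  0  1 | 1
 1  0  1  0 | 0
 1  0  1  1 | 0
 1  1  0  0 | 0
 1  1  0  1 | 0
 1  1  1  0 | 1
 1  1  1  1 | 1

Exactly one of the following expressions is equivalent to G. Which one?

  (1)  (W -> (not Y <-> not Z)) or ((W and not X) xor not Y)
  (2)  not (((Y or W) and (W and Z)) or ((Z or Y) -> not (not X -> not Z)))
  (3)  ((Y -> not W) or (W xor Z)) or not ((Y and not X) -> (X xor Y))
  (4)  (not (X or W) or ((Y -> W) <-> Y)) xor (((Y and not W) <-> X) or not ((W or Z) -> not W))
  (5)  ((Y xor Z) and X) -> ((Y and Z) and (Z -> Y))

(1) fails at (0,0,1,1): the formula yields 0, G is 1.
(2) fails at (0,0,0,0): the formula yields 0, G is 1.
(3) fails at (0,1,1,1): the formula yields 0, G is 1.
(4) fails at (0,0,0,0): the formula yields 0, G is 1.
(5) is the remaining candidate, and it agrees with G on all 16 inputs.

5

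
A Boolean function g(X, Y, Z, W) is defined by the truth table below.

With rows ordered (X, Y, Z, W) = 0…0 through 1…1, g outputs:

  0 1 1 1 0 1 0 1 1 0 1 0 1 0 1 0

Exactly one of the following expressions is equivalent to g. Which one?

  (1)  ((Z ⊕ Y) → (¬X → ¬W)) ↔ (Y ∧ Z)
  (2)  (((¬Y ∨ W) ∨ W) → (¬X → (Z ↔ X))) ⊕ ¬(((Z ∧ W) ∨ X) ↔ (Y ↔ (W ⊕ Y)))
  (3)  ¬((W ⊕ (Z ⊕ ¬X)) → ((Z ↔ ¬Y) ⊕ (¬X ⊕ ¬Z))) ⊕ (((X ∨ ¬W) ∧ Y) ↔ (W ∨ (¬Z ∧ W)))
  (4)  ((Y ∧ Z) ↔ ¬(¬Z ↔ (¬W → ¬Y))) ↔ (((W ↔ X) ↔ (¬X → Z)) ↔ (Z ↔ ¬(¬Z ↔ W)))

2

(1): at (0,0,0,1) it gives 0, but g = 1 — eliminated.
(3): at (0,0,0,1) it gives 0, but g = 1 — eliminated.
(4): at (0,0,0,0) it gives 1, but g = 0 — eliminated.
(2) is the remaining candidate, and it agrees with g on all 16 inputs.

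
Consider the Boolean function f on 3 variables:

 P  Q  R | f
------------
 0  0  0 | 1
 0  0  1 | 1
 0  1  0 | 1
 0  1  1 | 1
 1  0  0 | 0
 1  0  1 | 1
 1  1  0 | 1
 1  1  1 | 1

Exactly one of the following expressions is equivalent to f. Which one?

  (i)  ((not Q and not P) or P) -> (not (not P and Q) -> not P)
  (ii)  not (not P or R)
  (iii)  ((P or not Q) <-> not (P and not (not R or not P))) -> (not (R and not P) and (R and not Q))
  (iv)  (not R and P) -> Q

(i): at (1,0,1) it gives 0, but f = 1 — eliminated.
(ii): at (0,0,0) it gives 0, but f = 1 — eliminated.
(iii): at (0,0,0) it gives 0, but f = 1 — eliminated.
Only (iv) survives; checking it on all 8 rows confirms it matches f.

iv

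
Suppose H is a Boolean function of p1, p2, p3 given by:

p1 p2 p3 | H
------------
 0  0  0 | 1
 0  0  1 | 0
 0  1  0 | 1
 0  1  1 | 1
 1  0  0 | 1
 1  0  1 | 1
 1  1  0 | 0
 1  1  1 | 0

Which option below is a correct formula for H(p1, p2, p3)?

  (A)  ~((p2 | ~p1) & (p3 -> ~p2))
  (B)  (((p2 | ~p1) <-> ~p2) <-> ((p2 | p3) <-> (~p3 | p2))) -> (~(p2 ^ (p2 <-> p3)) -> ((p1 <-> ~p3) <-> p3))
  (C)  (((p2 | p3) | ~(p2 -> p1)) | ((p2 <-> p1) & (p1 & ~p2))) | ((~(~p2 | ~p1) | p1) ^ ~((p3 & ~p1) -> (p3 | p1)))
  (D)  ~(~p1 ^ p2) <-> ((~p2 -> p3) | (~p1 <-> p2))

(A) disagrees with H on (0,0,0) (formula → 0, table → 1); rule it out.
(B) disagrees with H on (0,0,1) (formula → 1, table → 0); rule it out.
(C) disagrees with H on (0,0,0) (formula → 0, table → 1); rule it out.
(D) is the remaining candidate, and it agrees with H on all 8 inputs.

D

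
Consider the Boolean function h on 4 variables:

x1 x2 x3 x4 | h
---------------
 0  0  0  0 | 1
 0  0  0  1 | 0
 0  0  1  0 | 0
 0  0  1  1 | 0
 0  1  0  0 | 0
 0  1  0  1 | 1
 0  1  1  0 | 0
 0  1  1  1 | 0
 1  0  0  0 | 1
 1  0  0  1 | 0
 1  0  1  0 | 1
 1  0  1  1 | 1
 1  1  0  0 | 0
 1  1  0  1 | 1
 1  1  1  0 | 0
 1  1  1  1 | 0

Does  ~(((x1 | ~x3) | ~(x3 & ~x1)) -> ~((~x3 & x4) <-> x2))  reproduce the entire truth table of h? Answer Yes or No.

Evaluate ~(((x1 | ~x3) | ~(x3 & ~x1)) -> ~((~x3 & x4) <-> x2)) on each row and compare to h:
  x1=0, x2=0, x3=0, x4=0: formula gives 1, h = 1 ✓
  x1=0, x2=0, x3=0, x4=1: formula gives 0, h = 0 ✓
  x1=0, x2=0, x3=1, x4=0: formula gives 0, h = 0 ✓
  x1=0, x2=0, x3=1, x4=1: formula gives 0, h = 0 ✓
  …and likewise for the remaining 12 rows.
No disagreement on any input; they are logically equivalent.

Yes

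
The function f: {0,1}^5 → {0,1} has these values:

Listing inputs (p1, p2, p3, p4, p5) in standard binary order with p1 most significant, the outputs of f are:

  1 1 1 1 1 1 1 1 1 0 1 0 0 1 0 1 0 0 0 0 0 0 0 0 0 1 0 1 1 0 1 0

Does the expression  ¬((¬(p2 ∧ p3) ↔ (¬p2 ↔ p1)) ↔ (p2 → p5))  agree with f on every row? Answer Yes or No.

Evaluate ¬((¬(p2 ∧ p3) ↔ (¬p2 ↔ p1)) ↔ (p2 → p5)) on each row and compare to f:
  p1=0, p2=0, p3=0, p4=0, p5=0: formula gives 1, f = 1 ✓
  p1=0, p2=0, p3=0, p4=0, p5=1: formula gives 1, f = 1 ✓
  p1=0, p2=0, p3=0, p4=1, p5=0: formula gives 1, f = 1 ✓
  p1=0, p2=0, p3=0, p4=1, p5=1: formula gives 1, f = 1 ✓
  … (the remaining 28 rows also agree.)
No disagreement on any input; they are logically equivalent.

Yes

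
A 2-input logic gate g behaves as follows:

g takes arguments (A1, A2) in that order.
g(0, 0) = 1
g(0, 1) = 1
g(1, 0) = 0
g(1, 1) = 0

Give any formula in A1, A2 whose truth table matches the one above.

The output is the negation of A1.

g(A1, A2) = ¬A1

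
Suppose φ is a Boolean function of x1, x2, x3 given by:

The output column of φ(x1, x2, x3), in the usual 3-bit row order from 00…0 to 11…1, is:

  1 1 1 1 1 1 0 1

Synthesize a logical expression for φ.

φ(x1, x2, x3) = ¬((x1 ∧ x2) ∧ ¬x3)

φ is 0 on exactly one input, (1,1,0), whose minterm is x1·x2·¬x3. So φ is the negation of that single conjunction.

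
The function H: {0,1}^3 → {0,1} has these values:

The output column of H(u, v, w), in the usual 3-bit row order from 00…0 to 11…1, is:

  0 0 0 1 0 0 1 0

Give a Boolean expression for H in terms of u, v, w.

H=1 on 2 inputs: (0,1,1), (1,1,0). Reading each as a conjunction of literals (¬u·v·w, u·v·¬w) and taking the OR gives the canonical DNF.

H(u, v, w) = ((~u & v) & w) | ((u & v) & ~w)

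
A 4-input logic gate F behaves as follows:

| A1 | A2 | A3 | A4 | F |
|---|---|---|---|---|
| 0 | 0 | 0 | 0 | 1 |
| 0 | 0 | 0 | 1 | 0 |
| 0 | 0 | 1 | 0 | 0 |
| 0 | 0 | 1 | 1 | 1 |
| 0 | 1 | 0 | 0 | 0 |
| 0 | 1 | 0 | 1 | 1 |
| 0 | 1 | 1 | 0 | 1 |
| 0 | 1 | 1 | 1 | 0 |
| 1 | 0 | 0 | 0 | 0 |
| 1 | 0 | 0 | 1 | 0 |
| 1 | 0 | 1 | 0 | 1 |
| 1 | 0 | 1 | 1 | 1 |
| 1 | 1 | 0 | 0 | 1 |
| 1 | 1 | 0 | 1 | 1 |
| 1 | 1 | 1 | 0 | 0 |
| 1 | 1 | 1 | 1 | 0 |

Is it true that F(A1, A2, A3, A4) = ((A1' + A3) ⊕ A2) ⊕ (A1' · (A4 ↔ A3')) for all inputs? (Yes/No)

Yes

Evaluate ((A1' + A3) ⊕ A2) ⊕ (A1' · (A4 ↔ A3')) on each row and compare to F:
  A1=0, A2=0, A3=0, A4=0: formula gives 1, F = 1 ✓
  A1=0, A2=0, A3=0, A4=1: formula gives 0, F = 0 ✓
  A1=0, A2=0, A3=1, A4=0: formula gives 0, F = 0 ✓
  A1=0, A2=0, A3=1, A4=1: formula gives 1, F = 1 ✓
  …and likewise for the remaining 12 rows.
No disagreement on any input; they are logically equivalent.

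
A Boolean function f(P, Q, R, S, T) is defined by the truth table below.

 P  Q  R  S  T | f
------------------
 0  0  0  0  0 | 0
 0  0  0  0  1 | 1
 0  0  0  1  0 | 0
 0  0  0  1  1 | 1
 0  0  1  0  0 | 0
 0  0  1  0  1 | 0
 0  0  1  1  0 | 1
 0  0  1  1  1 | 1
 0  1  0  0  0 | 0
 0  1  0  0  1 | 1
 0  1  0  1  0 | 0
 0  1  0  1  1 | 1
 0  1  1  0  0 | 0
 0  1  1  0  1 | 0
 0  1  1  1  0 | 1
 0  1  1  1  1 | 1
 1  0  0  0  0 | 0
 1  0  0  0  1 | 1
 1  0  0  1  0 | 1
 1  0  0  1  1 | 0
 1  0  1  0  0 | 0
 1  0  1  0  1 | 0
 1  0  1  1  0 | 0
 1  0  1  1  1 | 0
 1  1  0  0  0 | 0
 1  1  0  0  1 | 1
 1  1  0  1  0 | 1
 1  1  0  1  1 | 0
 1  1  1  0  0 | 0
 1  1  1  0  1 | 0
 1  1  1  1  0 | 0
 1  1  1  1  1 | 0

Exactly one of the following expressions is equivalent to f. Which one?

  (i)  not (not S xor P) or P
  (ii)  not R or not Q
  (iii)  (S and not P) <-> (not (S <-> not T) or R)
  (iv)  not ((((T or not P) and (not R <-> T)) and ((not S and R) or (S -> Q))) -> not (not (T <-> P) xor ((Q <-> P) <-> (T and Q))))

(i) fails at (0,0,0,0,1): the formula yields 0, f is 1.
(ii) fails at (0,0,0,0,0): the formula yields 1, f is 0.
(iv) fails at (0,0,0,1,1): the formula yields 0, f is 1.
That leaves (iii). Evaluating it on every row reproduces the table of f exactly.

iii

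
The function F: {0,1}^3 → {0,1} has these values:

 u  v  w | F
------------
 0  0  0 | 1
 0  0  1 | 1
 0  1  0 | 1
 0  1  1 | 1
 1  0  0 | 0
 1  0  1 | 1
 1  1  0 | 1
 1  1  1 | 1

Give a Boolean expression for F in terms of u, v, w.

Only row (1,0,0) gives 0. So F is 1 everywhere except there — the complement of the minterm u·¬v·¬w.

F(u, v, w) = ¬((u ∧ ¬v) ∧ ¬w)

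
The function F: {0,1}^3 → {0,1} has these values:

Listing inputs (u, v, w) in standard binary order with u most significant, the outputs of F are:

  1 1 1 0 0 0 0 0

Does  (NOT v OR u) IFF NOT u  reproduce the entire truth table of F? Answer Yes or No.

Test each input against both F and the formula:
  u=0, v=0, w=0: formula gives 1, F = 1 ✓
  u=0, v=0, w=1: formula gives 1, F = 1 ✓
  u=0, v=1, w=0: formula gives 0, but F = 1 ✗
Since they disagree at (0,1,0), the expression is not a correct formula for F.

No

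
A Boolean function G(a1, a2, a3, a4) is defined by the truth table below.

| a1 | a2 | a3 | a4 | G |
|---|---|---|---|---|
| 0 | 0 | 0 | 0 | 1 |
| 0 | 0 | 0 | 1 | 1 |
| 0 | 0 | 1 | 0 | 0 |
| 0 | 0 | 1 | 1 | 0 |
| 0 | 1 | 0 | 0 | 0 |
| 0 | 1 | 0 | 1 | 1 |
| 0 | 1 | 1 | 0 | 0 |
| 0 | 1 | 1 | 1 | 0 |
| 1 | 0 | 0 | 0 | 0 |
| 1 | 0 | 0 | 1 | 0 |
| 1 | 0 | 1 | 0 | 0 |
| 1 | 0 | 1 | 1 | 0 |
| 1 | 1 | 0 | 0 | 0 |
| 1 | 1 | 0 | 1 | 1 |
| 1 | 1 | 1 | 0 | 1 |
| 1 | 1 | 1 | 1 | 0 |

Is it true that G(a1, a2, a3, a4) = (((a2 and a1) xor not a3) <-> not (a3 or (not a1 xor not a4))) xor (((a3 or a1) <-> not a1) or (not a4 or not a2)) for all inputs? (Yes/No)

No

Evaluate (((a2 and a1) xor not a3) <-> not (a3 or (not a1 xor not a4))) xor (((a3 or a1) <-> not a1) or (not a4 or not a2)) on each row and compare to G:
  a1=0, a2=0, a3=0, a4=0: formula gives 0, but G = 1 ✗
Row (0,0,0,0) is a counterexample, so the formula is not equivalent to G.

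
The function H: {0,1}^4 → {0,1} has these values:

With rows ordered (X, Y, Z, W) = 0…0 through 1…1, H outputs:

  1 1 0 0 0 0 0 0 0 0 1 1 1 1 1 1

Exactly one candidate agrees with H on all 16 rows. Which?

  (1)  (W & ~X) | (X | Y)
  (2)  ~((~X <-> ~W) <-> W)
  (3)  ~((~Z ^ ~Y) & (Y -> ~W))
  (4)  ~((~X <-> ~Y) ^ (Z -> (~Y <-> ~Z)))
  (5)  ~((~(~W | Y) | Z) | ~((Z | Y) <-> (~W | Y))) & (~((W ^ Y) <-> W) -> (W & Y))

4

(1) fails at (0,0,0,0): the formula yields 0, H is 1.
(2) fails at (0,0,1,0): the formula yields 1, H is 0.
(3) fails at (0,1,0,1): the formula yields 1, H is 0.
(5) fails at (0,0,0,0): the formula yields 0, H is 1.
(4) is the remaining candidate, and it agrees with H on all 16 inputs.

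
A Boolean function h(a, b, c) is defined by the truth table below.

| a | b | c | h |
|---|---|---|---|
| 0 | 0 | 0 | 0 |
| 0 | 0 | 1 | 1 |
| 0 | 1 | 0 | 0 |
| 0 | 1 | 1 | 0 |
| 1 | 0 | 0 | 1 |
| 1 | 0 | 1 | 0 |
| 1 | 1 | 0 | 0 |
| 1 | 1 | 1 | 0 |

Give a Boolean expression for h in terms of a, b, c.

Collect the rows where h=1 — (0,0,1), (1,0,0) — and write one minterm per row: ¬a·¬b·c, a·¬b·¬c. Their union (logical OR) reproduces the table exactly.

h(a, b, c) = ((¬a ∧ ¬b) ∧ c) ∨ ((a ∧ ¬b) ∧ ¬c)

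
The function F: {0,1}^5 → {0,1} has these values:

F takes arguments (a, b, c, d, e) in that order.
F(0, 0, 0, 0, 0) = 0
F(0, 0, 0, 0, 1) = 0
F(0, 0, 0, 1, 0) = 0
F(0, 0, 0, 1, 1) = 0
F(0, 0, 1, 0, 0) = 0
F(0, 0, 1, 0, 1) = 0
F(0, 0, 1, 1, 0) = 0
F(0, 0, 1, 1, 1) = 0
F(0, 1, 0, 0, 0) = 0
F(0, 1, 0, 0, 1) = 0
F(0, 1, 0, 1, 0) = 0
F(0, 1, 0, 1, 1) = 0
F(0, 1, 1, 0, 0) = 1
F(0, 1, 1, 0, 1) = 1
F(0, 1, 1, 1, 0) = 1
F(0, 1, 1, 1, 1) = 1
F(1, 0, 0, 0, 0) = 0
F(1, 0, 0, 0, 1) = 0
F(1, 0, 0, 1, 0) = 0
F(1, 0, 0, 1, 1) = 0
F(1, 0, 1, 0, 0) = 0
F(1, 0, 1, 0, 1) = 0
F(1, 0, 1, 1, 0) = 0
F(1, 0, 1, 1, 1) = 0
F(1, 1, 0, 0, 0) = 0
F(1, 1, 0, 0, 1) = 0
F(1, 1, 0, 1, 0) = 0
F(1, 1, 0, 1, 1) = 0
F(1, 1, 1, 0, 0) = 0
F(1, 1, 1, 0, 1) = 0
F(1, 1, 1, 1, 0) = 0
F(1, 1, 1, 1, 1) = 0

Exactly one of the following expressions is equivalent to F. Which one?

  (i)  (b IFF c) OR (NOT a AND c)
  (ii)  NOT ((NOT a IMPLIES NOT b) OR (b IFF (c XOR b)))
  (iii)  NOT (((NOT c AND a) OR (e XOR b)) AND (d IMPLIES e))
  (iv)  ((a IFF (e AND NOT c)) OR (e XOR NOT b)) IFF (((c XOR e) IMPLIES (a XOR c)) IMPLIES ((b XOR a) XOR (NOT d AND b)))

ii

(i) disagrees with F on (0,0,0,0,0) (formula → 1, table → 0); rule it out.
(iii) disagrees with F on (0,0,0,0,0) (formula → 1, table → 0); rule it out.
(iv) disagrees with F on (0,1,0,0,1) (formula → 1, table → 0); rule it out.
Only (ii) survives; checking it on all 32 rows confirms it matches F.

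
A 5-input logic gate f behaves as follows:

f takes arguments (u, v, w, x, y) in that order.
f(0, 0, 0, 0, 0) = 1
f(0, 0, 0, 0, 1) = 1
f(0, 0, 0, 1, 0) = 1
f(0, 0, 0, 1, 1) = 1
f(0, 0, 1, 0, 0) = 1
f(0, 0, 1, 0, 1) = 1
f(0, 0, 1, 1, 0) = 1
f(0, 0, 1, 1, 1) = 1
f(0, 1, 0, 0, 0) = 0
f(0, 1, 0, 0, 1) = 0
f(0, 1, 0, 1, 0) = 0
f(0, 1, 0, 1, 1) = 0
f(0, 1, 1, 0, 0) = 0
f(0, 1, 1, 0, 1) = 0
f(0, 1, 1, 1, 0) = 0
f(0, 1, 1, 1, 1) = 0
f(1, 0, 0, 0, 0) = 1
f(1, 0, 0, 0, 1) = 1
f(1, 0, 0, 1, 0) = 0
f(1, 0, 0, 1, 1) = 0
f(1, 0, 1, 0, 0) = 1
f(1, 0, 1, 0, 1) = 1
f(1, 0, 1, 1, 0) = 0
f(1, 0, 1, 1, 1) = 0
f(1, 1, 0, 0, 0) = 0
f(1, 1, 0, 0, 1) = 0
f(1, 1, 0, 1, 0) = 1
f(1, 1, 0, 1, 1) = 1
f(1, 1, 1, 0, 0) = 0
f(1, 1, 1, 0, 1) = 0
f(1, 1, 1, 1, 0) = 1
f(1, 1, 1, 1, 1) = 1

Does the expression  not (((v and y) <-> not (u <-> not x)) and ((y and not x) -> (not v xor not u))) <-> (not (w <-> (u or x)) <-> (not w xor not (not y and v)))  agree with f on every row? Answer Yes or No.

Check the formula against f row by row:
  u=0, v=0, w=0, x=0, y=0: formula gives 1, f = 1 ✓
  u=0, v=0, w=0, x=0, y=1: formula gives 1, f = 1 ✓
  u=0, v=0, w=0, x=1, y=0: formula gives 1, f = 1 ✓
  u=0, v=0, w=0, x=1, y=1: formula gives 1, f = 1 ✓
  …and likewise for the remaining 28 rows.
No disagreement on any input; they are logically equivalent.

Yes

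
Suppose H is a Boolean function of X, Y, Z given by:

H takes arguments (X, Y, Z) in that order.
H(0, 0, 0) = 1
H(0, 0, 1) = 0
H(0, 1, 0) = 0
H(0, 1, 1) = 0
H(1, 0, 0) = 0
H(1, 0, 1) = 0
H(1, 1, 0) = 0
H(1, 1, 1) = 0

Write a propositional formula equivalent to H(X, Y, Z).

H(X, Y, Z) = not ((X or Y) or Z)

The output is 1 only when every input is 0 — NOR of all inputs.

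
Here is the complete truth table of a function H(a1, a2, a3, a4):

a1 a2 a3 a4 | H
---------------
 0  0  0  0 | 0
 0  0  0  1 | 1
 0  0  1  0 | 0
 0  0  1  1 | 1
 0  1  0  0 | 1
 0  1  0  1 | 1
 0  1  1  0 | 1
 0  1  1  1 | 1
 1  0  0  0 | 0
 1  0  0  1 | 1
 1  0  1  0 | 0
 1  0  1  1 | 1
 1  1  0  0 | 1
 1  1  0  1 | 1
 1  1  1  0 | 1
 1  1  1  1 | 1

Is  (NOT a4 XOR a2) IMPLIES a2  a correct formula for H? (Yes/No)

Evaluate (NOT a4 XOR a2) IMPLIES a2 on each row and compare to H:
  a1=0, a2=0, a3=0, a4=0: formula gives 0, H = 0 ✓
  a1=0, a2=0, a3=0, a4=1: formula gives 1, H = 1 ✓
  a1=0, a2=0, a3=1, a4=0: formula gives 0, H = 0 ✓
  a1=0, a2=0, a3=1, a4=1: formula gives 1, H = 1 ✓
  …and likewise for the remaining 12 rows.
All 16 rows match — the expression computes H exactly.

Yes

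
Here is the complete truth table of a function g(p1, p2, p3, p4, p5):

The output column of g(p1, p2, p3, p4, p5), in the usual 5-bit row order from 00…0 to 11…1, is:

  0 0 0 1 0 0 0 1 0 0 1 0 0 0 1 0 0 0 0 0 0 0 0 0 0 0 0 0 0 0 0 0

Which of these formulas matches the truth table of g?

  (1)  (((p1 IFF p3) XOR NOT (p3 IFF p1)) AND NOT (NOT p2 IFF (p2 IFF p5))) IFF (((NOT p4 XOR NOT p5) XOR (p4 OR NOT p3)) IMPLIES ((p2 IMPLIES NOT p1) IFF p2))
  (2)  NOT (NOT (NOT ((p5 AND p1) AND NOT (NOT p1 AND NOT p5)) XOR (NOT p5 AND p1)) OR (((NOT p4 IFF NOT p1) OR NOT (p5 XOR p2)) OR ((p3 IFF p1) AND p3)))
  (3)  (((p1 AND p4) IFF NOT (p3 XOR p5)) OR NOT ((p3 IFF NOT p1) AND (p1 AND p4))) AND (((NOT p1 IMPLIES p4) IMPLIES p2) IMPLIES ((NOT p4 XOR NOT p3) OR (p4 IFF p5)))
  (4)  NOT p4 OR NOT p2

(1) fails at (0,0,0,0,0): the formula yields 1, g is 0.
(3) fails at (0,0,0,0,0): the formula yields 1, g is 0.
(4) fails at (0,0,0,0,0): the formula yields 1, g is 0.
Only (2) survives; checking it on all 32 rows confirms it matches g.

2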